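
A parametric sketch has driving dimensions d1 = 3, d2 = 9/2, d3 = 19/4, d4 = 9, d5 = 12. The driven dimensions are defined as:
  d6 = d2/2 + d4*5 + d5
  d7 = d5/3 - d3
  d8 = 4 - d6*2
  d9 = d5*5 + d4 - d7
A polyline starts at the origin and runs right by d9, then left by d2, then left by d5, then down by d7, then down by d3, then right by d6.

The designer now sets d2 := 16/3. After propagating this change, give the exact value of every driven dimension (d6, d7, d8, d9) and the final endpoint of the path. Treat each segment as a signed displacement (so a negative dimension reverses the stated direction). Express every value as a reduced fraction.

d6 = 179/3
d7 = -3/4
d8 = -346/3
d9 = 279/4
endpoint = (1345/12, -4)

Apply edit: d2 := 16/3
  d6 = d2/2 + d4*5 + d5 = 179/3
  d7 = d5/3 - d3 = -3/4
  d8 = 4 - d6*2 = -346/3
  d9 = d5*5 + d4 - d7 = 279/4
Walk from origin (0, 0):
  seg 1: right by d9 = 279/4 → (279/4, 0)
  seg 2: left by d2 = 16/3 → (773/12, 0)
  seg 3: left by d5 = 12 → (629/12, 0)
  seg 4: down by d7 = -3/4 → (629/12, 3/4)
  seg 5: down by d3 = 19/4 → (629/12, -4)
  seg 6: right by d6 = 179/3 → (1345/12, -4)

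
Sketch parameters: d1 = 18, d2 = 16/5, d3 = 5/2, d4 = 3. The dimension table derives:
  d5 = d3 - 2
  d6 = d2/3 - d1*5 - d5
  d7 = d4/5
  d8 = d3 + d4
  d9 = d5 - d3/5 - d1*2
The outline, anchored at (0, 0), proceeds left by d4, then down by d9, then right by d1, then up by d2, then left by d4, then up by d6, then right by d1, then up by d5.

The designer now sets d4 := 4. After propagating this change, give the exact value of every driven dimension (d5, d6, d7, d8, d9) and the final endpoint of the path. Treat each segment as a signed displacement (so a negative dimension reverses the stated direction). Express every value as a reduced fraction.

Apply edit: d4 := 4
  d5 = d3 - 2 = 1/2
  d6 = d2/3 - d1*5 - d5 = -2683/30
  d7 = d4/5 = 4/5
  d8 = d3 + d4 = 13/2
  d9 = d5 - d3/5 - d1*2 = -36
Walk from origin (0, 0):
  seg 1: left by d4 = 4 → (-4, 0)
  seg 2: down by d9 = -36 → (-4, 36)
  seg 3: right by d1 = 18 → (14, 36)
  seg 4: up by d2 = 16/5 → (14, 196/5)
  seg 5: left by d4 = 4 → (10, 196/5)
  seg 6: up by d6 = -2683/30 → (10, -1507/30)
  seg 7: right by d1 = 18 → (28, -1507/30)
  seg 8: up by d5 = 1/2 → (28, -746/15)

d5 = 1/2
d6 = -2683/30
d7 = 4/5
d8 = 13/2
d9 = -36
endpoint = (28, -746/15)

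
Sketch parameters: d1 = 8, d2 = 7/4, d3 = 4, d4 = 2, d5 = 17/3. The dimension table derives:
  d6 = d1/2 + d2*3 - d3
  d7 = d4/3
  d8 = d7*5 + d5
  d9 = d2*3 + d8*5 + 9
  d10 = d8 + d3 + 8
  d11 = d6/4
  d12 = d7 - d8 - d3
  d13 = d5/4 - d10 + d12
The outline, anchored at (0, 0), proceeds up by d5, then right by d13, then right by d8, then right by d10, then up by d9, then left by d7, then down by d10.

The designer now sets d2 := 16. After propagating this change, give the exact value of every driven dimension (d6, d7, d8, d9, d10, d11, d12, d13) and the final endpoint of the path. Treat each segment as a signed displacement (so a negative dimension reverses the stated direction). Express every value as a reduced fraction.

d6 = 48
d7 = 2/3
d8 = 9
d9 = 102
d10 = 21
d11 = 12
d12 = -37/3
d13 = -383/12
endpoint = (-31/12, 260/3)

Apply edit: d2 := 16
  d6 = d1/2 + d2*3 - d3 = 48
  d7 = d4/3 = 2/3
  d8 = d7*5 + d5 = 9
  d9 = d2*3 + d8*5 + 9 = 102
  d10 = d8 + d3 + 8 = 21
  d11 = d6/4 = 12
  d12 = d7 - d8 - d3 = -37/3
  d13 = d5/4 - d10 + d12 = -383/12
Walk from origin (0, 0):
  seg 1: up by d5 = 17/3 → (0, 17/3)
  seg 2: right by d13 = -383/12 → (-383/12, 17/3)
  seg 3: right by d8 = 9 → (-275/12, 17/3)
  seg 4: right by d10 = 21 → (-23/12, 17/3)
  seg 5: up by d9 = 102 → (-23/12, 323/3)
  seg 6: left by d7 = 2/3 → (-31/12, 323/3)
  seg 7: down by d10 = 21 → (-31/12, 260/3)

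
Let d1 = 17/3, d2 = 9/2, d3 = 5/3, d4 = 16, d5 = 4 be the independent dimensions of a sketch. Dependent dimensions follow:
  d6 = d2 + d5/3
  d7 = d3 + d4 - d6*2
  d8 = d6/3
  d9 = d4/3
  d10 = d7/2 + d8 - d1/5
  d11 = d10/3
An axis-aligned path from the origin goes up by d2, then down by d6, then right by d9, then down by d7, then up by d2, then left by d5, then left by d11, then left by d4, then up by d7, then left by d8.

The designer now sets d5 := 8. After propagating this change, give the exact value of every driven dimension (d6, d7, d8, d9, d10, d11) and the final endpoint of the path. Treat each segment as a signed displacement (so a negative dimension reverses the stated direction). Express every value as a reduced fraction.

Apply edit: d5 := 8
  d6 = d2 + d5/3 = 43/6
  d7 = d3 + d4 - d6*2 = 10/3
  d8 = d6/3 = 43/18
  d9 = d4/3 = 16/3
  d10 = d7/2 + d8 - d1/5 = 263/90
  d11 = d10/3 = 263/270
Walk from origin (0, 0):
  seg 1: up by d2 = 9/2 → (0, 9/2)
  seg 2: down by d6 = 43/6 → (0, -8/3)
  seg 3: right by d9 = 16/3 → (16/3, -8/3)
  seg 4: down by d7 = 10/3 → (16/3, -6)
  seg 5: up by d2 = 9/2 → (16/3, -3/2)
  seg 6: left by d5 = 8 → (-8/3, -3/2)
  seg 7: left by d11 = 263/270 → (-983/270, -3/2)
  seg 8: left by d4 = 16 → (-5303/270, -3/2)
  seg 9: up by d7 = 10/3 → (-5303/270, 11/6)
  seg 10: left by d8 = 43/18 → (-2974/135, 11/6)

d6 = 43/6
d7 = 10/3
d8 = 43/18
d9 = 16/3
d10 = 263/90
d11 = 263/270
endpoint = (-2974/135, 11/6)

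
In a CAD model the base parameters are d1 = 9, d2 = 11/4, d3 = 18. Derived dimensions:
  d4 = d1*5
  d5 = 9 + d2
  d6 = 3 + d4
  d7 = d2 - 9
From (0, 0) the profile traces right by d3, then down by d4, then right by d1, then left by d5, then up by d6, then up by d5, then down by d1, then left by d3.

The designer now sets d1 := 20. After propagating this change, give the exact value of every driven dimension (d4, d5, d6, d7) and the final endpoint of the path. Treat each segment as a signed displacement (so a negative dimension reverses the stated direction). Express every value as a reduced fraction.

Apply edit: d1 := 20
  d4 = d1*5 = 100
  d5 = 9 + d2 = 47/4
  d6 = 3 + d4 = 103
  d7 = d2 - 9 = -25/4
Walk from origin (0, 0):
  seg 1: right by d3 = 18 → (18, 0)
  seg 2: down by d4 = 100 → (18, -100)
  seg 3: right by d1 = 20 → (38, -100)
  seg 4: left by d5 = 47/4 → (105/4, -100)
  seg 5: up by d6 = 103 → (105/4, 3)
  seg 6: up by d5 = 47/4 → (105/4, 59/4)
  seg 7: down by d1 = 20 → (105/4, -21/4)
  seg 8: left by d3 = 18 → (33/4, -21/4)

d4 = 100
d5 = 47/4
d6 = 103
d7 = -25/4
endpoint = (33/4, -21/4)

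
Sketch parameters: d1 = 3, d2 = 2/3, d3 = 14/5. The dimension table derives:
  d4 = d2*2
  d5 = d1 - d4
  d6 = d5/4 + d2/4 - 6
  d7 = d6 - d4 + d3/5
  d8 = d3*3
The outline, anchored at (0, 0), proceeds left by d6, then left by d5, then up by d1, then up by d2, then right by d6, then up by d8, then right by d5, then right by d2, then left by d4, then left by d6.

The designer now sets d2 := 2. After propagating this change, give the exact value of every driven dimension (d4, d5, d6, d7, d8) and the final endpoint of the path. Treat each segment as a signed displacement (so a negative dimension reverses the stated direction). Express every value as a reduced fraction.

Apply edit: d2 := 2
  d4 = d2*2 = 4
  d5 = d1 - d4 = -1
  d6 = d5/4 + d2/4 - 6 = -23/4
  d7 = d6 - d4 + d3/5 = -919/100
  d8 = d3*3 = 42/5
Walk from origin (0, 0):
  seg 1: left by d6 = -23/4 → (23/4, 0)
  seg 2: left by d5 = -1 → (27/4, 0)
  seg 3: up by d1 = 3 → (27/4, 3)
  seg 4: up by d2 = 2 → (27/4, 5)
  seg 5: right by d6 = -23/4 → (1, 5)
  seg 6: up by d8 = 42/5 → (1, 67/5)
  seg 7: right by d5 = -1 → (0, 67/5)
  seg 8: right by d2 = 2 → (2, 67/5)
  seg 9: left by d4 = 4 → (-2, 67/5)
  seg 10: left by d6 = -23/4 → (15/4, 67/5)

d4 = 4
d5 = -1
d6 = -23/4
d7 = -919/100
d8 = 42/5
endpoint = (15/4, 67/5)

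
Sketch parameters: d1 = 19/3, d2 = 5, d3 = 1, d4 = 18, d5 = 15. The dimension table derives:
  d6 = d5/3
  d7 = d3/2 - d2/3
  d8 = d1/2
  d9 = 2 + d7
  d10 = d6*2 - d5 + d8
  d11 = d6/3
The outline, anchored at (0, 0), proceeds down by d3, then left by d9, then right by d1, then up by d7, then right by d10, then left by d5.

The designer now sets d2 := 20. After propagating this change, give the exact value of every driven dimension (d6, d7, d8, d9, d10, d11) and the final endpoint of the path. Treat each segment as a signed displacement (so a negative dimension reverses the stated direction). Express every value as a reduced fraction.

d6 = 5
d7 = -37/6
d8 = 19/6
d9 = -25/6
d10 = -11/6
d11 = 5/3
endpoint = (-19/3, -43/6)

Apply edit: d2 := 20
  d6 = d5/3 = 5
  d7 = d3/2 - d2/3 = -37/6
  d8 = d1/2 = 19/6
  d9 = 2 + d7 = -25/6
  d10 = d6*2 - d5 + d8 = -11/6
  d11 = d6/3 = 5/3
Walk from origin (0, 0):
  seg 1: down by d3 = 1 → (0, -1)
  seg 2: left by d9 = -25/6 → (25/6, -1)
  seg 3: right by d1 = 19/3 → (21/2, -1)
  seg 4: up by d7 = -37/6 → (21/2, -43/6)
  seg 5: right by d10 = -11/6 → (26/3, -43/6)
  seg 6: left by d5 = 15 → (-19/3, -43/6)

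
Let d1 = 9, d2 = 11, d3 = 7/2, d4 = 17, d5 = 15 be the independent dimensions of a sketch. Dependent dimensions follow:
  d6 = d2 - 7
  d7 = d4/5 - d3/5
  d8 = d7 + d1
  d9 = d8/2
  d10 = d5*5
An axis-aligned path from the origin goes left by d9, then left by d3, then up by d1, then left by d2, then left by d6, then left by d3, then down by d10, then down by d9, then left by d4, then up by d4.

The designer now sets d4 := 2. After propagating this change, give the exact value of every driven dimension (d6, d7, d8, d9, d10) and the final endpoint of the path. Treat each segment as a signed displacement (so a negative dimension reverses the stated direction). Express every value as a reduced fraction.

d6 = 4
d7 = -3/10
d8 = 87/10
d9 = 87/20
d10 = 75
endpoint = (-567/20, -1367/20)

Apply edit: d4 := 2
  d6 = d2 - 7 = 4
  d7 = d4/5 - d3/5 = -3/10
  d8 = d7 + d1 = 87/10
  d9 = d8/2 = 87/20
  d10 = d5*5 = 75
Walk from origin (0, 0):
  seg 1: left by d9 = 87/20 → (-87/20, 0)
  seg 2: left by d3 = 7/2 → (-157/20, 0)
  seg 3: up by d1 = 9 → (-157/20, 9)
  seg 4: left by d2 = 11 → (-377/20, 9)
  seg 5: left by d6 = 4 → (-457/20, 9)
  seg 6: left by d3 = 7/2 → (-527/20, 9)
  seg 7: down by d10 = 75 → (-527/20, -66)
  seg 8: down by d9 = 87/20 → (-527/20, -1407/20)
  seg 9: left by d4 = 2 → (-567/20, -1407/20)
  seg 10: up by d4 = 2 → (-567/20, -1367/20)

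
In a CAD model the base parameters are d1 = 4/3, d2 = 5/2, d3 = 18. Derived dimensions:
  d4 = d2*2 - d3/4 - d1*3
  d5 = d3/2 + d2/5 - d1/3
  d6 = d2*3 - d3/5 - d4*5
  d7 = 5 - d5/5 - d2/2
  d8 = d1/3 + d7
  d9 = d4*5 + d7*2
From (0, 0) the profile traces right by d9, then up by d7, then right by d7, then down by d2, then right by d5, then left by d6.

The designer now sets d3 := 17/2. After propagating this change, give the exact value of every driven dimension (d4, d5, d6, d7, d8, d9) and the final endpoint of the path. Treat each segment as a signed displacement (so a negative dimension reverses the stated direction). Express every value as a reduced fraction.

Apply edit: d3 := 17/2
  d4 = d2*2 - d3/4 - d1*3 = -9/8
  d5 = d3/2 + d2/5 - d1/3 = 155/36
  d6 = d2*3 - d3/5 - d4*5 = 457/40
  d7 = 5 - d5/5 - d2/2 = 26/9
  d8 = d1/3 + d7 = 10/3
  d9 = d4*5 + d7*2 = 11/72
Walk from origin (0, 0):
  seg 1: right by d9 = 11/72 → (11/72, 0)
  seg 2: up by d7 = 26/9 → (11/72, 26/9)
  seg 3: right by d7 = 26/9 → (73/24, 26/9)
  seg 4: down by d2 = 5/2 → (73/24, 7/18)
  seg 5: right by d5 = 155/36 → (529/72, 7/18)
  seg 6: left by d6 = 457/40 → (-367/90, 7/18)

d4 = -9/8
d5 = 155/36
d6 = 457/40
d7 = 26/9
d8 = 10/3
d9 = 11/72
endpoint = (-367/90, 7/18)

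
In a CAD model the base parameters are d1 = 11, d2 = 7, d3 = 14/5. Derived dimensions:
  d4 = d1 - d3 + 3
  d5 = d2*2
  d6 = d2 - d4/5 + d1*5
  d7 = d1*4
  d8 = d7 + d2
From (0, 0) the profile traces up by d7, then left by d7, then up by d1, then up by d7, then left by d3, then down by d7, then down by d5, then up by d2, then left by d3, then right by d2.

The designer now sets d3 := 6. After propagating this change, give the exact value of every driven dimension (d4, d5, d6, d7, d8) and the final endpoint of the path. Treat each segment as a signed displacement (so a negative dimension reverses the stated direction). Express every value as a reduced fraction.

d4 = 8
d5 = 14
d6 = 302/5
d7 = 44
d8 = 51
endpoint = (-49, 48)

Apply edit: d3 := 6
  d4 = d1 - d3 + 3 = 8
  d5 = d2*2 = 14
  d6 = d2 - d4/5 + d1*5 = 302/5
  d7 = d1*4 = 44
  d8 = d7 + d2 = 51
Walk from origin (0, 0):
  seg 1: up by d7 = 44 → (0, 44)
  seg 2: left by d7 = 44 → (-44, 44)
  seg 3: up by d1 = 11 → (-44, 55)
  seg 4: up by d7 = 44 → (-44, 99)
  seg 5: left by d3 = 6 → (-50, 99)
  seg 6: down by d7 = 44 → (-50, 55)
  seg 7: down by d5 = 14 → (-50, 41)
  seg 8: up by d2 = 7 → (-50, 48)
  seg 9: left by d3 = 6 → (-56, 48)
  seg 10: right by d2 = 7 → (-49, 48)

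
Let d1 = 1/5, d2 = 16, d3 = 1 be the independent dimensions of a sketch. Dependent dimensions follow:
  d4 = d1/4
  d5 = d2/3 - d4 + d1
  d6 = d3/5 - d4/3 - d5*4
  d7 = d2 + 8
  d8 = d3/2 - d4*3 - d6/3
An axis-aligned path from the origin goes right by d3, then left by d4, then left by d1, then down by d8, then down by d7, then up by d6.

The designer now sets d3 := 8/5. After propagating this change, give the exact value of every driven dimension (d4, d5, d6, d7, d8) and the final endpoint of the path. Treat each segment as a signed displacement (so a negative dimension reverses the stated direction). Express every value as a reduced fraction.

d4 = 1/20
d5 = 329/60
d6 = -2163/100
d7 = 24
d8 = 393/50
endpoint = (27/20, -5349/100)

Apply edit: d3 := 8/5
  d4 = d1/4 = 1/20
  d5 = d2/3 - d4 + d1 = 329/60
  d6 = d3/5 - d4/3 - d5*4 = -2163/100
  d7 = d2 + 8 = 24
  d8 = d3/2 - d4*3 - d6/3 = 393/50
Walk from origin (0, 0):
  seg 1: right by d3 = 8/5 → (8/5, 0)
  seg 2: left by d4 = 1/20 → (31/20, 0)
  seg 3: left by d1 = 1/5 → (27/20, 0)
  seg 4: down by d8 = 393/50 → (27/20, -393/50)
  seg 5: down by d7 = 24 → (27/20, -1593/50)
  seg 6: up by d6 = -2163/100 → (27/20, -5349/100)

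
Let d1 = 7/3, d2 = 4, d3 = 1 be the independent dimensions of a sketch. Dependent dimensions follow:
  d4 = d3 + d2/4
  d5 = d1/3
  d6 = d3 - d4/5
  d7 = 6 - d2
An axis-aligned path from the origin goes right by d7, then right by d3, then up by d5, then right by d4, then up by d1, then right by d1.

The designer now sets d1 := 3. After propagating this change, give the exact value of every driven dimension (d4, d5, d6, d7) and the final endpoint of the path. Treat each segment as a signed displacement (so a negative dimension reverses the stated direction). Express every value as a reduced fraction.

Apply edit: d1 := 3
  d4 = d3 + d2/4 = 2
  d5 = d1/3 = 1
  d6 = d3 - d4/5 = 3/5
  d7 = 6 - d2 = 2
Walk from origin (0, 0):
  seg 1: right by d7 = 2 → (2, 0)
  seg 2: right by d3 = 1 → (3, 0)
  seg 3: up by d5 = 1 → (3, 1)
  seg 4: right by d4 = 2 → (5, 1)
  seg 5: up by d1 = 3 → (5, 4)
  seg 6: right by d1 = 3 → (8, 4)

d4 = 2
d5 = 1
d6 = 3/5
d7 = 2
endpoint = (8, 4)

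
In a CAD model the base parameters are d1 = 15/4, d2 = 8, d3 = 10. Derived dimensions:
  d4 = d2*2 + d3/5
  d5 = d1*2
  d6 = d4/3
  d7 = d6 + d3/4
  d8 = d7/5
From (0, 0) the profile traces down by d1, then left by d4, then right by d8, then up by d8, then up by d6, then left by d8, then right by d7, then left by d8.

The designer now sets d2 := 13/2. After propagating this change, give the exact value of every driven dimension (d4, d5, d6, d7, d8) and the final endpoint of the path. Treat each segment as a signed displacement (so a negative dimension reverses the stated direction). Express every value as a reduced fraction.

Apply edit: d2 := 13/2
  d4 = d2*2 + d3/5 = 15
  d5 = d1*2 = 15/2
  d6 = d4/3 = 5
  d7 = d6 + d3/4 = 15/2
  d8 = d7/5 = 3/2
Walk from origin (0, 0):
  seg 1: down by d1 = 15/4 → (0, -15/4)
  seg 2: left by d4 = 15 → (-15, -15/4)
  seg 3: right by d8 = 3/2 → (-27/2, -15/4)
  seg 4: up by d8 = 3/2 → (-27/2, -9/4)
  seg 5: up by d6 = 5 → (-27/2, 11/4)
  seg 6: left by d8 = 3/2 → (-15, 11/4)
  seg 7: right by d7 = 15/2 → (-15/2, 11/4)
  seg 8: left by d8 = 3/2 → (-9, 11/4)

d4 = 15
d5 = 15/2
d6 = 5
d7 = 15/2
d8 = 3/2
endpoint = (-9, 11/4)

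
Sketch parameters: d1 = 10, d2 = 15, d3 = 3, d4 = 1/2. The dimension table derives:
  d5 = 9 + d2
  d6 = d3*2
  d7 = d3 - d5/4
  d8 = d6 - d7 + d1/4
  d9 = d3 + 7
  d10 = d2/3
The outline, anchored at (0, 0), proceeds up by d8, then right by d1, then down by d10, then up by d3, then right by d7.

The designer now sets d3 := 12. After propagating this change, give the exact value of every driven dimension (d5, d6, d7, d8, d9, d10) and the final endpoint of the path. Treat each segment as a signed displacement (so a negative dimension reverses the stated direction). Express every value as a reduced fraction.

d5 = 24
d6 = 24
d7 = 6
d8 = 41/2
d9 = 19
d10 = 5
endpoint = (16, 55/2)

Apply edit: d3 := 12
  d5 = 9 + d2 = 24
  d6 = d3*2 = 24
  d7 = d3 - d5/4 = 6
  d8 = d6 - d7 + d1/4 = 41/2
  d9 = d3 + 7 = 19
  d10 = d2/3 = 5
Walk from origin (0, 0):
  seg 1: up by d8 = 41/2 → (0, 41/2)
  seg 2: right by d1 = 10 → (10, 41/2)
  seg 3: down by d10 = 5 → (10, 31/2)
  seg 4: up by d3 = 12 → (10, 55/2)
  seg 5: right by d7 = 6 → (16, 55/2)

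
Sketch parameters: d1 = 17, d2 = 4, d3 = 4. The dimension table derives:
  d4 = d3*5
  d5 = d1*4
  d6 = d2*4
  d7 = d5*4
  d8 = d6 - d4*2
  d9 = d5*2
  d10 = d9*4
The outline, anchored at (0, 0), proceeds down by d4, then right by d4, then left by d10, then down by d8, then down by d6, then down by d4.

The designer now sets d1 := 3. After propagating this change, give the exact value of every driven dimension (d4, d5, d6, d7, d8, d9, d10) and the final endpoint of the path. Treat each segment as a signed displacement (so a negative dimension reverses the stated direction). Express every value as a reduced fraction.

Apply edit: d1 := 3
  d4 = d3*5 = 20
  d5 = d1*4 = 12
  d6 = d2*4 = 16
  d7 = d5*4 = 48
  d8 = d6 - d4*2 = -24
  d9 = d5*2 = 24
  d10 = d9*4 = 96
Walk from origin (0, 0):
  seg 1: down by d4 = 20 → (0, -20)
  seg 2: right by d4 = 20 → (20, -20)
  seg 3: left by d10 = 96 → (-76, -20)
  seg 4: down by d8 = -24 → (-76, 4)
  seg 5: down by d6 = 16 → (-76, -12)
  seg 6: down by d4 = 20 → (-76, -32)

d4 = 20
d5 = 12
d6 = 16
d7 = 48
d8 = -24
d9 = 24
d10 = 96
endpoint = (-76, -32)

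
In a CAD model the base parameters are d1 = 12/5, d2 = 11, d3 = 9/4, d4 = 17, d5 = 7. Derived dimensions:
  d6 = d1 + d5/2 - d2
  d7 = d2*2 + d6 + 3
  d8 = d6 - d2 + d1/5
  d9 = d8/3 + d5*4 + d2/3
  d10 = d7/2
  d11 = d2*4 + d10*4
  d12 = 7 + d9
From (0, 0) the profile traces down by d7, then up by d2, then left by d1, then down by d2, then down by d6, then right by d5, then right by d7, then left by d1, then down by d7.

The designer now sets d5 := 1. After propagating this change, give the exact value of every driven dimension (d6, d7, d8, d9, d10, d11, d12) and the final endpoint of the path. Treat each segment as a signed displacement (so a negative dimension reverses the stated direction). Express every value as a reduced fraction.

Apply edit: d5 := 1
  d6 = d1 + d5/2 - d2 = -81/10
  d7 = d2*2 + d6 + 3 = 169/10
  d8 = d6 - d2 + d1/5 = -931/50
  d9 = d8/3 + d5*4 + d2/3 = 73/50
  d10 = d7/2 = 169/20
  d11 = d2*4 + d10*4 = 389/5
  d12 = 7 + d9 = 423/50
Walk from origin (0, 0):
  seg 1: down by d7 = 169/10 → (0, -169/10)
  seg 2: up by d2 = 11 → (0, -59/10)
  seg 3: left by d1 = 12/5 → (-12/5, -59/10)
  seg 4: down by d2 = 11 → (-12/5, -169/10)
  seg 5: down by d6 = -81/10 → (-12/5, -44/5)
  seg 6: right by d5 = 1 → (-7/5, -44/5)
  seg 7: right by d7 = 169/10 → (31/2, -44/5)
  seg 8: left by d1 = 12/5 → (131/10, -44/5)
  seg 9: down by d7 = 169/10 → (131/10, -257/10)

d6 = -81/10
d7 = 169/10
d8 = -931/50
d9 = 73/50
d10 = 169/20
d11 = 389/5
d12 = 423/50
endpoint = (131/10, -257/10)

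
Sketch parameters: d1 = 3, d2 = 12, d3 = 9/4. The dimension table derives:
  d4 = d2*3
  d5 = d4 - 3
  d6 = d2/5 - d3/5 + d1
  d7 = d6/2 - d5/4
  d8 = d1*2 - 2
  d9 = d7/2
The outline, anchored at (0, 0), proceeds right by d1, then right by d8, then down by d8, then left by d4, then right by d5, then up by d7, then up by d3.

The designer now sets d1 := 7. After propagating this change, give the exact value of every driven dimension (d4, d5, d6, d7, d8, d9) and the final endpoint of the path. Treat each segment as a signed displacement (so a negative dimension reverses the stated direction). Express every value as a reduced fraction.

Apply edit: d1 := 7
  d4 = d2*3 = 36
  d5 = d4 - 3 = 33
  d6 = d2/5 - d3/5 + d1 = 179/20
  d7 = d6/2 - d5/4 = -151/40
  d8 = d1*2 - 2 = 12
  d9 = d7/2 = -151/80
Walk from origin (0, 0):
  seg 1: right by d1 = 7 → (7, 0)
  seg 2: right by d8 = 12 → (19, 0)
  seg 3: down by d8 = 12 → (19, -12)
  seg 4: left by d4 = 36 → (-17, -12)
  seg 5: right by d5 = 33 → (16, -12)
  seg 6: up by d7 = -151/40 → (16, -631/40)
  seg 7: up by d3 = 9/4 → (16, -541/40)

d4 = 36
d5 = 33
d6 = 179/20
d7 = -151/40
d8 = 12
d9 = -151/80
endpoint = (16, -541/40)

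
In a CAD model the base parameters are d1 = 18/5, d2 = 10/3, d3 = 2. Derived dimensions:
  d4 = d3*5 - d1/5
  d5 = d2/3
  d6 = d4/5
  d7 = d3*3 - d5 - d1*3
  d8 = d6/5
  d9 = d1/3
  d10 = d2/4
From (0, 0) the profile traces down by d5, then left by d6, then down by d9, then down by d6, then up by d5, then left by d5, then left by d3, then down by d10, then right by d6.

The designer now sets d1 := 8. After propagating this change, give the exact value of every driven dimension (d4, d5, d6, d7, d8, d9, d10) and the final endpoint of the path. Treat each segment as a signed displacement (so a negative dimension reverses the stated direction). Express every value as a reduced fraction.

d4 = 42/5
d5 = 10/9
d6 = 42/25
d7 = -172/9
d8 = 42/125
d9 = 8/3
d10 = 5/6
endpoint = (-28/9, -259/50)

Apply edit: d1 := 8
  d4 = d3*5 - d1/5 = 42/5
  d5 = d2/3 = 10/9
  d6 = d4/5 = 42/25
  d7 = d3*3 - d5 - d1*3 = -172/9
  d8 = d6/5 = 42/125
  d9 = d1/3 = 8/3
  d10 = d2/4 = 5/6
Walk from origin (0, 0):
  seg 1: down by d5 = 10/9 → (0, -10/9)
  seg 2: left by d6 = 42/25 → (-42/25, -10/9)
  seg 3: down by d9 = 8/3 → (-42/25, -34/9)
  seg 4: down by d6 = 42/25 → (-42/25, -1228/225)
  seg 5: up by d5 = 10/9 → (-42/25, -326/75)
  seg 6: left by d5 = 10/9 → (-628/225, -326/75)
  seg 7: left by d3 = 2 → (-1078/225, -326/75)
  seg 8: down by d10 = 5/6 → (-1078/225, -259/50)
  seg 9: right by d6 = 42/25 → (-28/9, -259/50)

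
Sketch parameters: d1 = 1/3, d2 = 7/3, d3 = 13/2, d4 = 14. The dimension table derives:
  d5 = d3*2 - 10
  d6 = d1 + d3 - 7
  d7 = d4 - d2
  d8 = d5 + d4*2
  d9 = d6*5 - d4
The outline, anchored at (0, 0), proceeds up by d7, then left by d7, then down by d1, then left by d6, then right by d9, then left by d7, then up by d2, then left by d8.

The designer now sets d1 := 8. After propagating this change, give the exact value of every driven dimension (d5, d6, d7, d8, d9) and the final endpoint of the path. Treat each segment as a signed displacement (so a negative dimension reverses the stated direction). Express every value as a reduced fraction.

Apply edit: d1 := 8
  d5 = d3*2 - 10 = 3
  d6 = d1 + d3 - 7 = 15/2
  d7 = d4 - d2 = 35/3
  d8 = d5 + d4*2 = 31
  d9 = d6*5 - d4 = 47/2
Walk from origin (0, 0):
  seg 1: up by d7 = 35/3 → (0, 35/3)
  seg 2: left by d7 = 35/3 → (-35/3, 35/3)
  seg 3: down by d1 = 8 → (-35/3, 11/3)
  seg 4: left by d6 = 15/2 → (-115/6, 11/3)
  seg 5: right by d9 = 47/2 → (13/3, 11/3)
  seg 6: left by d7 = 35/3 → (-22/3, 11/3)
  seg 7: up by d2 = 7/3 → (-22/3, 6)
  seg 8: left by d8 = 31 → (-115/3, 6)

d5 = 3
d6 = 15/2
d7 = 35/3
d8 = 31
d9 = 47/2
endpoint = (-115/3, 6)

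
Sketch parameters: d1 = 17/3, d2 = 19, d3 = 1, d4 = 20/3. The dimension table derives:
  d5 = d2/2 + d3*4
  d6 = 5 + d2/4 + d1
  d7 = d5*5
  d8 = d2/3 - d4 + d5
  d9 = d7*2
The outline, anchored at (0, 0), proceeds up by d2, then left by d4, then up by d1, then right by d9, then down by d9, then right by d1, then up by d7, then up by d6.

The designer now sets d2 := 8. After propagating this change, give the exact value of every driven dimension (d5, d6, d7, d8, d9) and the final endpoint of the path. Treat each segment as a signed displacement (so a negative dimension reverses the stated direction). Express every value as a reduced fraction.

d5 = 8
d6 = 38/3
d7 = 40
d8 = 4
d9 = 80
endpoint = (79, -41/3)

Apply edit: d2 := 8
  d5 = d2/2 + d3*4 = 8
  d6 = 5 + d2/4 + d1 = 38/3
  d7 = d5*5 = 40
  d8 = d2/3 - d4 + d5 = 4
  d9 = d7*2 = 80
Walk from origin (0, 0):
  seg 1: up by d2 = 8 → (0, 8)
  seg 2: left by d4 = 20/3 → (-20/3, 8)
  seg 3: up by d1 = 17/3 → (-20/3, 41/3)
  seg 4: right by d9 = 80 → (220/3, 41/3)
  seg 5: down by d9 = 80 → (220/3, -199/3)
  seg 6: right by d1 = 17/3 → (79, -199/3)
  seg 7: up by d7 = 40 → (79, -79/3)
  seg 8: up by d6 = 38/3 → (79, -41/3)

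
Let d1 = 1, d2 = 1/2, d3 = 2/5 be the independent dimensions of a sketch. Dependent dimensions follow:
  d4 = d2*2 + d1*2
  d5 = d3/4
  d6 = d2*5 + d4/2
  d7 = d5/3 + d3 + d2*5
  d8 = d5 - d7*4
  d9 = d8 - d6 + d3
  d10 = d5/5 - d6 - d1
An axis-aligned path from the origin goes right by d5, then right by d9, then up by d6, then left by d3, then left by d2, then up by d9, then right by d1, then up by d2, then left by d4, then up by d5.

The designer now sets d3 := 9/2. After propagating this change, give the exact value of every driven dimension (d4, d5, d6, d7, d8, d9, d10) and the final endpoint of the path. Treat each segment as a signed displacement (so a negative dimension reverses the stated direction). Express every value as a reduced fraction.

Apply edit: d3 := 9/2
  d4 = d2*2 + d1*2 = 3
  d5 = d3/4 = 9/8
  d6 = d2*5 + d4/2 = 4
  d7 = d5/3 + d3 + d2*5 = 59/8
  d8 = d5 - d7*4 = -227/8
  d9 = d8 - d6 + d3 = -223/8
  d10 = d5/5 - d6 - d1 = -191/40
Walk from origin (0, 0):
  seg 1: right by d5 = 9/8 → (9/8, 0)
  seg 2: right by d9 = -223/8 → (-107/4, 0)
  seg 3: up by d6 = 4 → (-107/4, 4)
  seg 4: left by d3 = 9/2 → (-125/4, 4)
  seg 5: left by d2 = 1/2 → (-127/4, 4)
  seg 6: up by d9 = -223/8 → (-127/4, -191/8)
  seg 7: right by d1 = 1 → (-123/4, -191/8)
  seg 8: up by d2 = 1/2 → (-123/4, -187/8)
  seg 9: left by d4 = 3 → (-135/4, -187/8)
  seg 10: up by d5 = 9/8 → (-135/4, -89/4)

d4 = 3
d5 = 9/8
d6 = 4
d7 = 59/8
d8 = -227/8
d9 = -223/8
d10 = -191/40
endpoint = (-135/4, -89/4)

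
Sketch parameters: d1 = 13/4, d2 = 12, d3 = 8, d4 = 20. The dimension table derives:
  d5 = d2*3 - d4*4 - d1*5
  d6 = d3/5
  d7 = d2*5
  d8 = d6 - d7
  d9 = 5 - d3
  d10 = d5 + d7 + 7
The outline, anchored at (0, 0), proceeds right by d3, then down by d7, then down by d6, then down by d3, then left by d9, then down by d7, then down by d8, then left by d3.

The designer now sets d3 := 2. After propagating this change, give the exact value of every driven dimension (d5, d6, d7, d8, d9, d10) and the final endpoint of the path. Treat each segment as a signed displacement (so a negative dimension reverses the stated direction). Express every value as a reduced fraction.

d5 = -241/4
d6 = 2/5
d7 = 60
d8 = -298/5
d9 = 3
d10 = 27/4
endpoint = (-3, -314/5)

Apply edit: d3 := 2
  d5 = d2*3 - d4*4 - d1*5 = -241/4
  d6 = d3/5 = 2/5
  d7 = d2*5 = 60
  d8 = d6 - d7 = -298/5
  d9 = 5 - d3 = 3
  d10 = d5 + d7 + 7 = 27/4
Walk from origin (0, 0):
  seg 1: right by d3 = 2 → (2, 0)
  seg 2: down by d7 = 60 → (2, -60)
  seg 3: down by d6 = 2/5 → (2, -302/5)
  seg 4: down by d3 = 2 → (2, -312/5)
  seg 5: left by d9 = 3 → (-1, -312/5)
  seg 6: down by d7 = 60 → (-1, -612/5)
  seg 7: down by d8 = -298/5 → (-1, -314/5)
  seg 8: left by d3 = 2 → (-3, -314/5)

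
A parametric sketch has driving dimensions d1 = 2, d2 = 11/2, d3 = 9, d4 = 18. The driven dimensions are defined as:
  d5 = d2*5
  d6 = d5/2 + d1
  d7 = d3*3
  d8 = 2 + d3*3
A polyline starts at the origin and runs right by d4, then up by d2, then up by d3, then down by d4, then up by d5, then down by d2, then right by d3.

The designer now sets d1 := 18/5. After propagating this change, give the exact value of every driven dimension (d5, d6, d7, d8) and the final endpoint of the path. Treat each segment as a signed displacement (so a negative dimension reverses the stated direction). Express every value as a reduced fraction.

Apply edit: d1 := 18/5
  d5 = d2*5 = 55/2
  d6 = d5/2 + d1 = 347/20
  d7 = d3*3 = 27
  d8 = 2 + d3*3 = 29
Walk from origin (0, 0):
  seg 1: right by d4 = 18 → (18, 0)
  seg 2: up by d2 = 11/2 → (18, 11/2)
  seg 3: up by d3 = 9 → (18, 29/2)
  seg 4: down by d4 = 18 → (18, -7/2)
  seg 5: up by d5 = 55/2 → (18, 24)
  seg 6: down by d2 = 11/2 → (18, 37/2)
  seg 7: right by d3 = 9 → (27, 37/2)

d5 = 55/2
d6 = 347/20
d7 = 27
d8 = 29
endpoint = (27, 37/2)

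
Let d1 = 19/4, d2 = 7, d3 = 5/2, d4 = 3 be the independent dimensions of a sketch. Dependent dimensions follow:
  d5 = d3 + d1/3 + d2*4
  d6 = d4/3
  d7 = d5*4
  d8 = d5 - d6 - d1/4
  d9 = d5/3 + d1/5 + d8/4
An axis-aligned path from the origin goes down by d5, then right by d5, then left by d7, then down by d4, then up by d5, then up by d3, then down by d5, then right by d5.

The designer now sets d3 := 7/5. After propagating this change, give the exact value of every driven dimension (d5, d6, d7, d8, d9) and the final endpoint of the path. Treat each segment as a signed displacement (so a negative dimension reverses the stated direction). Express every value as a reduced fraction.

d5 = 1859/60
d6 = 1
d7 = 1859/15
d8 = 6911/240
d9 = 53213/2880
endpoint = (-1859/30, -391/12)

Apply edit: d3 := 7/5
  d5 = d3 + d1/3 + d2*4 = 1859/60
  d6 = d4/3 = 1
  d7 = d5*4 = 1859/15
  d8 = d5 - d6 - d1/4 = 6911/240
  d9 = d5/3 + d1/5 + d8/4 = 53213/2880
Walk from origin (0, 0):
  seg 1: down by d5 = 1859/60 → (0, -1859/60)
  seg 2: right by d5 = 1859/60 → (1859/60, -1859/60)
  seg 3: left by d7 = 1859/15 → (-1859/20, -1859/60)
  seg 4: down by d4 = 3 → (-1859/20, -2039/60)
  seg 5: up by d5 = 1859/60 → (-1859/20, -3)
  seg 6: up by d3 = 7/5 → (-1859/20, -8/5)
  seg 7: down by d5 = 1859/60 → (-1859/20, -391/12)
  seg 8: right by d5 = 1859/60 → (-1859/30, -391/12)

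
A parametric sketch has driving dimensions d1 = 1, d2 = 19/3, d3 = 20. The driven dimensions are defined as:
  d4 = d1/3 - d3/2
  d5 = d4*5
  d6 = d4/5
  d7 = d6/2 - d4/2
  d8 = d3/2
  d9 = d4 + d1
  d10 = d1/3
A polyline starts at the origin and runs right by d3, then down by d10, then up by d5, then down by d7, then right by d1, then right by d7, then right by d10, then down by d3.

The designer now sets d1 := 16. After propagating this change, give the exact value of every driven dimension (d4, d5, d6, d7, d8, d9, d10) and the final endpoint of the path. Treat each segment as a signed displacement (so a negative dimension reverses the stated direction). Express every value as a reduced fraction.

d4 = -14/3
d5 = -70/3
d6 = -14/15
d7 = 28/15
d8 = 10
d9 = 34/3
d10 = 16/3
endpoint = (216/5, -758/15)

Apply edit: d1 := 16
  d4 = d1/3 - d3/2 = -14/3
  d5 = d4*5 = -70/3
  d6 = d4/5 = -14/15
  d7 = d6/2 - d4/2 = 28/15
  d8 = d3/2 = 10
  d9 = d4 + d1 = 34/3
  d10 = d1/3 = 16/3
Walk from origin (0, 0):
  seg 1: right by d3 = 20 → (20, 0)
  seg 2: down by d10 = 16/3 → (20, -16/3)
  seg 3: up by d5 = -70/3 → (20, -86/3)
  seg 4: down by d7 = 28/15 → (20, -458/15)
  seg 5: right by d1 = 16 → (36, -458/15)
  seg 6: right by d7 = 28/15 → (568/15, -458/15)
  seg 7: right by d10 = 16/3 → (216/5, -458/15)
  seg 8: down by d3 = 20 → (216/5, -758/15)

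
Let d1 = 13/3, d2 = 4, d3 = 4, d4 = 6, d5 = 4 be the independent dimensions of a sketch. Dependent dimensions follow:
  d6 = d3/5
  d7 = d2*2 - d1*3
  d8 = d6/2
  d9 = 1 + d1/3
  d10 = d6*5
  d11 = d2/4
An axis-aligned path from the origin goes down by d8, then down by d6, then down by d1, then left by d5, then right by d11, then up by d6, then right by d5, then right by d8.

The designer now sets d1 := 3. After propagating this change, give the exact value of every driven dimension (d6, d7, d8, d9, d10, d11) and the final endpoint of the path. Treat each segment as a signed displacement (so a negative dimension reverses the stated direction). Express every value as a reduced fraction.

Apply edit: d1 := 3
  d6 = d3/5 = 4/5
  d7 = d2*2 - d1*3 = -1
  d8 = d6/2 = 2/5
  d9 = 1 + d1/3 = 2
  d10 = d6*5 = 4
  d11 = d2/4 = 1
Walk from origin (0, 0):
  seg 1: down by d8 = 2/5 → (0, -2/5)
  seg 2: down by d6 = 4/5 → (0, -6/5)
  seg 3: down by d1 = 3 → (0, -21/5)
  seg 4: left by d5 = 4 → (-4, -21/5)
  seg 5: right by d11 = 1 → (-3, -21/5)
  seg 6: up by d6 = 4/5 → (-3, -17/5)
  seg 7: right by d5 = 4 → (1, -17/5)
  seg 8: right by d8 = 2/5 → (7/5, -17/5)

d6 = 4/5
d7 = -1
d8 = 2/5
d9 = 2
d10 = 4
d11 = 1
endpoint = (7/5, -17/5)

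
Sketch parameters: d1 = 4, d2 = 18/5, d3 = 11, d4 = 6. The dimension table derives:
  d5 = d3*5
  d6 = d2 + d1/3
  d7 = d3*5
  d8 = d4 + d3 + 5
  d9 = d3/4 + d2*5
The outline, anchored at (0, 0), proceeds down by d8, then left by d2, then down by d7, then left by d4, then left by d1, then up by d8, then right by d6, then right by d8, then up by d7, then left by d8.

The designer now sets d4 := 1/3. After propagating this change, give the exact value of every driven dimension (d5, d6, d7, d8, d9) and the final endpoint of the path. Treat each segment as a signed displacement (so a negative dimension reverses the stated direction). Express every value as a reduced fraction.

d5 = 55
d6 = 74/15
d7 = 55
d8 = 49/3
d9 = 83/4
endpoint = (-3, 0)

Apply edit: d4 := 1/3
  d5 = d3*5 = 55
  d6 = d2 + d1/3 = 74/15
  d7 = d3*5 = 55
  d8 = d4 + d3 + 5 = 49/3
  d9 = d3/4 + d2*5 = 83/4
Walk from origin (0, 0):
  seg 1: down by d8 = 49/3 → (0, -49/3)
  seg 2: left by d2 = 18/5 → (-18/5, -49/3)
  seg 3: down by d7 = 55 → (-18/5, -214/3)
  seg 4: left by d4 = 1/3 → (-59/15, -214/3)
  seg 5: left by d1 = 4 → (-119/15, -214/3)
  seg 6: up by d8 = 49/3 → (-119/15, -55)
  seg 7: right by d6 = 74/15 → (-3, -55)
  seg 8: right by d8 = 49/3 → (40/3, -55)
  seg 9: up by d7 = 55 → (40/3, 0)
  seg 10: left by d8 = 49/3 → (-3, 0)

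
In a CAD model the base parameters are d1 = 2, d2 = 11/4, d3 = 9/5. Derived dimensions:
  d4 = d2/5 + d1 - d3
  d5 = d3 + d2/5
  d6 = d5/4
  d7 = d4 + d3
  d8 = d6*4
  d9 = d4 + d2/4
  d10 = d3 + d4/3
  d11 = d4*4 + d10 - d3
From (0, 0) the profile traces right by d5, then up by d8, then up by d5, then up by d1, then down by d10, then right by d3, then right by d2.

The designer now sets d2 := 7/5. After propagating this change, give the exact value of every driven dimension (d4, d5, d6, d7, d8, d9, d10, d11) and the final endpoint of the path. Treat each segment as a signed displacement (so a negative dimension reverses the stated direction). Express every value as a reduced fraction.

Apply edit: d2 := 7/5
  d4 = d2/5 + d1 - d3 = 12/25
  d5 = d3 + d2/5 = 52/25
  d6 = d5/4 = 13/25
  d7 = d4 + d3 = 57/25
  d8 = d6*4 = 52/25
  d9 = d4 + d2/4 = 83/100
  d10 = d3 + d4/3 = 49/25
  d11 = d4*4 + d10 - d3 = 52/25
Walk from origin (0, 0):
  seg 1: right by d5 = 52/25 → (52/25, 0)
  seg 2: up by d8 = 52/25 → (52/25, 52/25)
  seg 3: up by d5 = 52/25 → (52/25, 104/25)
  seg 4: up by d1 = 2 → (52/25, 154/25)
  seg 5: down by d10 = 49/25 → (52/25, 21/5)
  seg 6: right by d3 = 9/5 → (97/25, 21/5)
  seg 7: right by d2 = 7/5 → (132/25, 21/5)

d4 = 12/25
d5 = 52/25
d6 = 13/25
d7 = 57/25
d8 = 52/25
d9 = 83/100
d10 = 49/25
d11 = 52/25
endpoint = (132/25, 21/5)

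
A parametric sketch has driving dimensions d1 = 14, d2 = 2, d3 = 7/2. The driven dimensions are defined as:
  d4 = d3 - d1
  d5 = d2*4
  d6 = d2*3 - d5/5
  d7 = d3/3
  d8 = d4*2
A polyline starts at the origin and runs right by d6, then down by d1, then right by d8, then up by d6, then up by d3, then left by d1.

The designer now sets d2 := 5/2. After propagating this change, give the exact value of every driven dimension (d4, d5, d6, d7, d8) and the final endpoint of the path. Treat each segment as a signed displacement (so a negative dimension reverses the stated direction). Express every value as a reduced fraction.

Apply edit: d2 := 5/2
  d4 = d3 - d1 = -21/2
  d5 = d2*4 = 10
  d6 = d2*3 - d5/5 = 11/2
  d7 = d3/3 = 7/6
  d8 = d4*2 = -21
Walk from origin (0, 0):
  seg 1: right by d6 = 11/2 → (11/2, 0)
  seg 2: down by d1 = 14 → (11/2, -14)
  seg 3: right by d8 = -21 → (-31/2, -14)
  seg 4: up by d6 = 11/2 → (-31/2, -17/2)
  seg 5: up by d3 = 7/2 → (-31/2, -5)
  seg 6: left by d1 = 14 → (-59/2, -5)

d4 = -21/2
d5 = 10
d6 = 11/2
d7 = 7/6
d8 = -21
endpoint = (-59/2, -5)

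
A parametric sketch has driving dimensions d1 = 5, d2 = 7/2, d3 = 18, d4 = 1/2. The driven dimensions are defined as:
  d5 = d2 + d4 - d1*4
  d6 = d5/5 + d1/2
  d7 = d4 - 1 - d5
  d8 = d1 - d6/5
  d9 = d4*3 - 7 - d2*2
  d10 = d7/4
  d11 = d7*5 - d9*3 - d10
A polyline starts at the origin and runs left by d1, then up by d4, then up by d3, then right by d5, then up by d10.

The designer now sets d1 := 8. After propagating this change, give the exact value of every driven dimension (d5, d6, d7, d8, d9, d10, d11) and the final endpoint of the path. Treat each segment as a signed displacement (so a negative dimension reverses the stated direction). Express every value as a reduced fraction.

Apply edit: d1 := 8
  d5 = d2 + d4 - d1*4 = -28
  d6 = d5/5 + d1/2 = -8/5
  d7 = d4 - 1 - d5 = 55/2
  d8 = d1 - d6/5 = 208/25
  d9 = d4*3 - 7 - d2*2 = -25/2
  d10 = d7/4 = 55/8
  d11 = d7*5 - d9*3 - d10 = 1345/8
Walk from origin (0, 0):
  seg 1: left by d1 = 8 → (-8, 0)
  seg 2: up by d4 = 1/2 → (-8, 1/2)
  seg 3: up by d3 = 18 → (-8, 37/2)
  seg 4: right by d5 = -28 → (-36, 37/2)
  seg 5: up by d10 = 55/8 → (-36, 203/8)

d5 = -28
d6 = -8/5
d7 = 55/2
d8 = 208/25
d9 = -25/2
d10 = 55/8
d11 = 1345/8
endpoint = (-36, 203/8)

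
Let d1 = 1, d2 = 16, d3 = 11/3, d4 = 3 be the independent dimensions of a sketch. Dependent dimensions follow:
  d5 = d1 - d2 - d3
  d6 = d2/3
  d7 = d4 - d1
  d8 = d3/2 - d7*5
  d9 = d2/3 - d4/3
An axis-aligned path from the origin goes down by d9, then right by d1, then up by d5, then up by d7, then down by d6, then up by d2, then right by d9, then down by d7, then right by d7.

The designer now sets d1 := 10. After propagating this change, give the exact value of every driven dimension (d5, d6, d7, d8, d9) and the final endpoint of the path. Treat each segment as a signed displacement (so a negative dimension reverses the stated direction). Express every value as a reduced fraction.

Apply edit: d1 := 10
  d5 = d1 - d2 - d3 = -29/3
  d6 = d2/3 = 16/3
  d7 = d4 - d1 = -7
  d8 = d3/2 - d7*5 = 221/6
  d9 = d2/3 - d4/3 = 13/3
Walk from origin (0, 0):
  seg 1: down by d9 = 13/3 → (0, -13/3)
  seg 2: right by d1 = 10 → (10, -13/3)
  seg 3: up by d5 = -29/3 → (10, -14)
  seg 4: up by d7 = -7 → (10, -21)
  seg 5: down by d6 = 16/3 → (10, -79/3)
  seg 6: up by d2 = 16 → (10, -31/3)
  seg 7: right by d9 = 13/3 → (43/3, -31/3)
  seg 8: down by d7 = -7 → (43/3, -10/3)
  seg 9: right by d7 = -7 → (22/3, -10/3)

d5 = -29/3
d6 = 16/3
d7 = -7
d8 = 221/6
d9 = 13/3
endpoint = (22/3, -10/3)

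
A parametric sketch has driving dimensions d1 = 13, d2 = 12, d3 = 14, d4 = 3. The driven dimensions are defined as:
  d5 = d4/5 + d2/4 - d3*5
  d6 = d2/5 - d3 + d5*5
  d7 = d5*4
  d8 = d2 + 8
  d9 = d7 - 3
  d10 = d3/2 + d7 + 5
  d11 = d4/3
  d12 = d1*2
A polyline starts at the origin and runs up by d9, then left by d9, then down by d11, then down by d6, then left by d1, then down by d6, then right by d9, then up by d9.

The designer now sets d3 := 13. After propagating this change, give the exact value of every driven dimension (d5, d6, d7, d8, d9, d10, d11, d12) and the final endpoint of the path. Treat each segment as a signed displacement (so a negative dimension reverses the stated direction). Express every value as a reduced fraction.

d5 = -307/5
d6 = -1588/5
d7 = -1228/5
d8 = 20
d9 = -1243/5
d10 = -2341/10
d11 = 1
d12 = 26
endpoint = (-13, 137)

Apply edit: d3 := 13
  d5 = d4/5 + d2/4 - d3*5 = -307/5
  d6 = d2/5 - d3 + d5*5 = -1588/5
  d7 = d5*4 = -1228/5
  d8 = d2 + 8 = 20
  d9 = d7 - 3 = -1243/5
  d10 = d3/2 + d7 + 5 = -2341/10
  d11 = d4/3 = 1
  d12 = d1*2 = 26
Walk from origin (0, 0):
  seg 1: up by d9 = -1243/5 → (0, -1243/5)
  seg 2: left by d9 = -1243/5 → (1243/5, -1243/5)
  seg 3: down by d11 = 1 → (1243/5, -1248/5)
  seg 4: down by d6 = -1588/5 → (1243/5, 68)
  seg 5: left by d1 = 13 → (1178/5, 68)
  seg 6: down by d6 = -1588/5 → (1178/5, 1928/5)
  seg 7: right by d9 = -1243/5 → (-13, 1928/5)
  seg 8: up by d9 = -1243/5 → (-13, 137)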